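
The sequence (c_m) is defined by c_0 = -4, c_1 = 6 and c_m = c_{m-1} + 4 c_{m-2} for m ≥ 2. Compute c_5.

c_2 = 6 + 4(-4) = -10
c_3 = (-10) + 4(6) = 14
c_4 = 14 + 4(-10) = -26
c_5 = (-26) + 4(14) = 30

30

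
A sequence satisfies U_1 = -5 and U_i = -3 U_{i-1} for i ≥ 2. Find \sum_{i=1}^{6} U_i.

910

U_2 = -3*(-5) = 15
U_3 = -3*15 = -45
U_4 = -3*(-45) = 135
U_5 = -3*135 = -405
U_6 = -3*(-405) = 1215
Sum = (-5) + 15 + (-45) + 135 + (-405) + 1215 = 910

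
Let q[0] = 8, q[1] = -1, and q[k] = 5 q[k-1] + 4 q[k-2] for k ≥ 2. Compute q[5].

4339

q[2] = 5(-1) + 4(8) = 27
q[3] = 5(27) + 4(-1) = 131
q[4] = 5(131) + 4(27) = 763
q[5] = 5(763) + 4(131) = 4339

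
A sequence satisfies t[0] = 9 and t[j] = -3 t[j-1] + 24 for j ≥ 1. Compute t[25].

The fixed point is 24/(1 + 3) = 6, so t[j] - 6 = -3(t[j-1] - 6).
Hence t[j] = 3·(-3)^j + 6.
t[25] = 3·(-3)^{25} + 6 = 3·-847288609443 + 6 = -2541865828323.

-2541865828323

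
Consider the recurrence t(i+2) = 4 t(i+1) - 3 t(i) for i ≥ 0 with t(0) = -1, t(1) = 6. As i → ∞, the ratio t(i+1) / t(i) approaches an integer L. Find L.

The characteristic equation is r^2 - 4r + 3 = 0, which factors as (r - 3)(r - 1) = 0.
So the roots are 3 and 1. Since |3| > |1| and the coefficient of 3^i is non-zero, the ratio tends to 3.

3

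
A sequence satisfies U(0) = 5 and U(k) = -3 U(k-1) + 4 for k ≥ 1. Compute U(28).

91507169819845

The fixed point is 4/(1 + 3) = 1, so U(k) - 1 = -3(U(k-1) - 1).
Hence U(k) = 4·(-3)^k + 1.
U(28) = 4·(-3)^{28} + 1 = 4·22876792454961 + 1 = 91507169819845.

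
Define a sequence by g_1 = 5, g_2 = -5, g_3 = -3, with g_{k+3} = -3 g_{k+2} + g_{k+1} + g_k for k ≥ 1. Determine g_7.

g_4 = -3·(-3) + (-5) + 5 = 9
g_5 = -3·9 + (-3) + (-5) = -35
g_6 = -3·(-35) + 9 + (-3) = 111
g_7 = -3·111 + (-35) + 9 = -359

-359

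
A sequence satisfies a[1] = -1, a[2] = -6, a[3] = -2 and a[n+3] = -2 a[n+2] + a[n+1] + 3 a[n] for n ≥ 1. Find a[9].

a[4] = -2(-2) + (-6) + 3(-1) = -5
a[5] = -2(-5) + (-2) + 3(-6) = -10
a[6] = -2(-10) + (-5) + 3(-2) = 9
a[7] = -2(9) + (-10) + 3(-5) = -43
a[8] = -2(-43) + 9 + 3(-10) = 65
a[9] = -2(65) + (-43) + 3(9) = -146

-146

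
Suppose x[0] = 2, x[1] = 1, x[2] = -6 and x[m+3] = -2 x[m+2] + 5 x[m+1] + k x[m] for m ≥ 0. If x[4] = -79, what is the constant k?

5

x[3] = 17 + 2k
x[4] = -64 - 3k
So -64 - 3k = -79, giving k = 5.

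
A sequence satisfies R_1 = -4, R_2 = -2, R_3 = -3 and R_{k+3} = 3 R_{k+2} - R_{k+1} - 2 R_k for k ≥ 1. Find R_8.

R_4 = 3*(-3) - (-2) - 2*(-4) = 1
R_5 = 3*1 - (-3) - 2*(-2) = 10
R_6 = 3*10 - 1 - 2*(-3) = 35
R_7 = 3*35 - 10 - 2*1 = 93
R_8 = 3*93 - 35 - 2*10 = 224

224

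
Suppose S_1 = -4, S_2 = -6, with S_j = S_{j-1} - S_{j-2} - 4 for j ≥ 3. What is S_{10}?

-4

S_3 = (-6) - (-4) - 4 = -6
S_4 = (-6) - (-6) - 4 = -4
S_5 = (-4) - (-6) - 4 = -2
S_6 = (-2) - (-4) - 4 = -2
S_7 = (-2) - (-2) - 4 = -4
S_8 = (-4) - (-2) - 4 = -6
S_9 = (-6) - (-4) - 4 = -6
S_{10} = (-6) - (-6) - 4 = -4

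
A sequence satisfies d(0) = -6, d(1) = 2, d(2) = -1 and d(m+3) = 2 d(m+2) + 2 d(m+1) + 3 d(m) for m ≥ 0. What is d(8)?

d(3) = 2*(-1) + 2*2 + 3*(-6) = -16
d(4) = 2*(-16) + 2*(-1) + 3*2 = -28
d(5) = 2*(-28) + 2*(-16) + 3*(-1) = -91
d(6) = 2*(-91) + 2*(-28) + 3*(-16) = -286
d(7) = 2*(-286) + 2*(-91) + 3*(-28) = -838
d(8) = 2*(-838) + 2*(-286) + 3*(-91) = -2521

-2521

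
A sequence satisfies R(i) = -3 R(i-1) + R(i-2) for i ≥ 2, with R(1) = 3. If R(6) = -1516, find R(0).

Let R(0) = z.
R(2) = -9 + z
R(3) = 30 - 3z
R(4) = -99 + 10z
R(5) = 327 - 33z
R(6) = -1080 + 109z
So -1080 + 109z = -1516, giving z = -4.

-4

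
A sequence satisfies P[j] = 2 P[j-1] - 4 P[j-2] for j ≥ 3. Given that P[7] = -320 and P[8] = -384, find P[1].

Rearranging, P[j-2] = (P[j] - 2 P[j-1]) / -4.
P[6] = (-384 - 2·(-320)) / -4 = 256/-4 = -64
P[5] = (-320 - 2·(-64)) / -4 = -192/-4 = 48
P[4] = (-64 - 2·48) / -4 = -160/-4 = 40
P[3] = (48 - 2·40) / -4 = -32/-4 = 8
P[2] = (40 - 2·8) / -4 = 24/-4 = -6
P[1] = (8 - 2·(-6)) / -4 = 20/-4 = -5

-5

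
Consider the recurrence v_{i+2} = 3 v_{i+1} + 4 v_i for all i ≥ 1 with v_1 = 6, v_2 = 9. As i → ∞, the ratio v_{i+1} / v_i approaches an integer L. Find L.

4

The characteristic equation is r^2 - 3r - 4 = 0, which factors as (r - 4)(r + 1) = 0.
So the roots are 4 and -1. Since |4| > |-1| and the coefficient of 4^i is non-zero, the ratio tends to 4.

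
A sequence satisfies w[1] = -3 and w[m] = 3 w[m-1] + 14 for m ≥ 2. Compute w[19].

The fixed point is 14/(1 - 3) = -7, so w[m] + 7 = 3(w[m-1] + 7).
Hence w[m] = 4·3^{m-1} - 7.
w[19] = 4·3^{18} - 7 = 4·387420489 - 7 = 1549681949.

1549681949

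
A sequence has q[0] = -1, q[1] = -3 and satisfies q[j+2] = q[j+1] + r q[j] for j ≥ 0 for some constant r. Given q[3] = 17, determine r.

-5

q[2] = -3 - r
q[3] = -3 - 4r
So -3 - 4r = 17, giving r = -5.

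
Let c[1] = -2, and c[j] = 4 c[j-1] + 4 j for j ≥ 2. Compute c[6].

c[2] = 4*(-2) + 8 = 0
c[3] = 4*0 + 12 = 12
c[4] = 4*12 + 16 = 64
c[5] = 4*64 + 20 = 276
c[6] = 4*276 + 24 = 1128

1128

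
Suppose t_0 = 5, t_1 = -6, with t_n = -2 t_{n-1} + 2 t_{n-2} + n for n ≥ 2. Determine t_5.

t_2 = -2·(-6) + 2·5 + 2 = 24
t_3 = -2·24 + 2·(-6) + 3 = -57
t_4 = -2·(-57) + 2·24 + 4 = 166
t_5 = -2·166 + 2·(-57) + 5 = -441

-441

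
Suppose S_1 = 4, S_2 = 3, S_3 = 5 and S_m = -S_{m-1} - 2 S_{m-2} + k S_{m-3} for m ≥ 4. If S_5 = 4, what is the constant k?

-3

S_4 = -11 + 4k
S_5 = 1 - k
So 1 - k = 4, giving k = -3.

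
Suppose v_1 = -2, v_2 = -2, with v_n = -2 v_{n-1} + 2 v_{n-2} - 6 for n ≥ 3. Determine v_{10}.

2618

v_3 = -2(-2) + 2(-2) - 6 = -6
v_4 = -2(-6) + 2(-2) - 6 = 2
v_5 = -2(2) + 2(-6) - 6 = -22
v_6 = -2(-22) + 2(2) - 6 = 42
v_7 = -2(42) + 2(-22) - 6 = -134
v_8 = -2(-134) + 2(42) - 6 = 346
v_9 = -2(346) + 2(-134) - 6 = -966
v_{10} = -2(-966) + 2(346) - 6 = 2618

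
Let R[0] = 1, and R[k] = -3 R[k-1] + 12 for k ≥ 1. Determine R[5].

R[1] = -3(1) + 12 = 9
R[2] = -3(9) + 12 = -15
R[3] = -3(-15) + 12 = 57
R[4] = -3(57) + 12 = -159
R[5] = -3(-159) + 12 = 489

489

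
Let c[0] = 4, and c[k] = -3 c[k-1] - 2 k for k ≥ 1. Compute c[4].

352

c[1] = -3(4) - 2 = -14
c[2] = -3(-14) - 4 = 38
c[3] = -3(38) - 6 = -120
c[4] = -3(-120) - 8 = 352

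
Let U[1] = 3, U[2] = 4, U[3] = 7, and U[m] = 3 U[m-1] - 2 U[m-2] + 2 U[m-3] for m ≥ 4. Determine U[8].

U[4] = 3*7 - 2*4 + 2*3 = 19
U[5] = 3*19 - 2*7 + 2*4 = 51
U[6] = 3*51 - 2*19 + 2*7 = 129
U[7] = 3*129 - 2*51 + 2*19 = 323
U[8] = 3*323 - 2*129 + 2*51 = 813

813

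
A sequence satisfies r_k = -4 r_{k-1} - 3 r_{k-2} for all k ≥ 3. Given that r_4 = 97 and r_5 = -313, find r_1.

7

Rearranging, r_{k-2} = (r_k + 4 r_{k-1}) / -3.
r_3 = (-313 + 4(97)) / -3 = 75/-3 = -25
r_2 = (97 + 4(-25)) / -3 = -3/-3 = 1
r_1 = (-25 + 4(1)) / -3 = -21/-3 = 7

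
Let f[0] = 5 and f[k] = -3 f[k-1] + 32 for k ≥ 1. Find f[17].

387420497

The fixed point is 32/(1 + 3) = 8, so f[k] - 8 = -3(f[k-1] - 8).
Hence f[k] = -3·(-3)^k + 8.
f[17] = -3·(-3)^{17} + 8 = -3·-129140163 + 8 = 387420497.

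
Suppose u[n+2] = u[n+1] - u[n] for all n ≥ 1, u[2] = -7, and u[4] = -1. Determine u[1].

Let u[1] = z.
u[3] = -7 - z
u[4] = -z
So -z = -1, giving z = 1.

1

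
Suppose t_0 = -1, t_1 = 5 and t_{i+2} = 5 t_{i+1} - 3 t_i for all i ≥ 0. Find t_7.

t_2 = 5(5) - 3(-1) = 28
t_3 = 5(28) - 3(5) = 125
t_4 = 5(125) - 3(28) = 541
t_5 = 5(541) - 3(125) = 2330
t_6 = 5(2330) - 3(541) = 10027
t_7 = 5(10027) - 3(2330) = 43145

43145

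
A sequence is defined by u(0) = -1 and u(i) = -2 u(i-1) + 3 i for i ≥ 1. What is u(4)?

-22

u(1) = -2·(-1) + 3 = 5
u(2) = -2·5 + 6 = -4
u(3) = -2·(-4) + 9 = 17
u(4) = -2·17 + 12 = -22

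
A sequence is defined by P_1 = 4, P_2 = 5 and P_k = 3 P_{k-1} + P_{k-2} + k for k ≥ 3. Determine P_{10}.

99897

P_3 = 3(5) + 4 + 3 = 22
P_4 = 3(22) + 5 + 4 = 75
P_5 = 3(75) + 22 + 5 = 252
P_6 = 3(252) + 75 + 6 = 837
P_7 = 3(837) + 252 + 7 = 2770
P_8 = 3(2770) + 837 + 8 = 9155
P_9 = 3(9155) + 2770 + 9 = 30244
P_{10} = 3(30244) + 9155 + 10 = 99897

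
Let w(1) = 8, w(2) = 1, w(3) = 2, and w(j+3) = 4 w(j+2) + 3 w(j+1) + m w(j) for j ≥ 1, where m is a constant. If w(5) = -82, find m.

-4

w(4) = 11 + 8m
w(5) = 50 + 33m
So 50 + 33m = -82, giving m = -4.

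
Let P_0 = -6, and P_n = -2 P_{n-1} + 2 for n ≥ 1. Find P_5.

P_1 = -2*(-6) + 2 = 14
P_2 = -2*14 + 2 = -26
P_3 = -2*(-26) + 2 = 54
P_4 = -2*54 + 2 = -106
P_5 = -2*(-106) + 2 = 214

214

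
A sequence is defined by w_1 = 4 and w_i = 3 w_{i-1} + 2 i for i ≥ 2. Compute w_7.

w_2 = 3*4 + 4 = 16
w_3 = 3*16 + 6 = 54
w_4 = 3*54 + 8 = 170
w_5 = 3*170 + 10 = 520
w_6 = 3*520 + 12 = 1572
w_7 = 3*1572 + 14 = 4730

4730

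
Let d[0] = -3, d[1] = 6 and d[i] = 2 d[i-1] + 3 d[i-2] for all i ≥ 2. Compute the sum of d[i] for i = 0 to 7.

2460

d[2] = 2(6) + 3(-3) = 3
d[3] = 2(3) + 3(6) = 24
d[4] = 2(24) + 3(3) = 57
d[5] = 2(57) + 3(24) = 186
d[6] = 2(186) + 3(57) = 543
d[7] = 2(543) + 3(186) = 1644
Sum = (-3) + 6 + 3 + 24 + 57 + 186 + 543 + 1644 = 2460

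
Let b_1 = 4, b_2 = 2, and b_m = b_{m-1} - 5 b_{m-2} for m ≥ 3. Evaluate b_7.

b_3 = 2 - 5*4 = -18
b_4 = (-18) - 5*2 = -28
b_5 = (-28) - 5*(-18) = 62
b_6 = 62 - 5*(-28) = 202
b_7 = 202 - 5*62 = -108

-108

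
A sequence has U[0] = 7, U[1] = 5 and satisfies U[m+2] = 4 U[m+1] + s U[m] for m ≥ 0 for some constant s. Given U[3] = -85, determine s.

-5

U[2] = 20 + 7s
U[3] = 80 + 33s
So 80 + 33s = -85, giving s = -5.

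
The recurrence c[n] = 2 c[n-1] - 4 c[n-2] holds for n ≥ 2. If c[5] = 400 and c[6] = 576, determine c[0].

Rearranging, c[n-2] = (c[n] - 2 c[n-1]) / -4.
c[4] = (576 - 2(400)) / -4 = -224/-4 = 56
c[3] = (400 - 2(56)) / -4 = 288/-4 = -72
c[2] = (56 - 2(-72)) / -4 = 200/-4 = -50
c[1] = (-72 - 2(-50)) / -4 = 28/-4 = -7
c[0] = (-50 - 2(-7)) / -4 = -36/-4 = 9

9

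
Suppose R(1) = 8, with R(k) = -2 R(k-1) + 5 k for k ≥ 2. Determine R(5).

93

R(2) = -2*8 + 10 = -6
R(3) = -2*(-6) + 15 = 27
R(4) = -2*27 + 20 = -34
R(5) = -2*(-34) + 25 = 93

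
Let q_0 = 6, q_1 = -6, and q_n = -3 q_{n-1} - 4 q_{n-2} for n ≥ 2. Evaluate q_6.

-6

q_2 = -3(-6) - 4(6) = -6
q_3 = -3(-6) - 4(-6) = 42
q_4 = -3(42) - 4(-6) = -102
q_5 = -3(-102) - 4(42) = 138
q_6 = -3(138) - 4(-102) = -6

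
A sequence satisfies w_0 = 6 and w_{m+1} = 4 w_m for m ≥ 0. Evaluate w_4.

1536

w_1 = 4*6 = 24
w_2 = 4*24 = 96
w_3 = 4*96 = 384
w_4 = 4*384 = 1536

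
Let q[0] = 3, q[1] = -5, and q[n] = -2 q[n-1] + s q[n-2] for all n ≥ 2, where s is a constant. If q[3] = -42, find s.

2

q[2] = 10 + 3s
q[3] = -20 - 11s
So -20 - 11s = -42, giving s = 2.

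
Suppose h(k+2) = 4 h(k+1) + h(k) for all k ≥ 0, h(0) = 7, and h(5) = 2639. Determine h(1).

7

Let h(1) = v.
h(2) = 7 + 4v
h(3) = 28 + 17v
h(4) = 119 + 72v
h(5) = 504 + 305v
So 504 + 305v = 2639, giving v = 7.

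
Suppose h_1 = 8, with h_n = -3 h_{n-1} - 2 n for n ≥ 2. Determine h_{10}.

h_2 = -3·8 - 4 = -28
h_3 = -3·(-28) - 6 = 78
h_4 = -3·78 - 8 = -242
h_5 = -3·(-242) - 10 = 716
h_6 = -3·716 - 12 = -2160
h_7 = -3·(-2160) - 14 = 6466
h_8 = -3·6466 - 16 = -19414
h_9 = -3·(-19414) - 18 = 58224
h_{10} = -3·58224 - 20 = -174692

-174692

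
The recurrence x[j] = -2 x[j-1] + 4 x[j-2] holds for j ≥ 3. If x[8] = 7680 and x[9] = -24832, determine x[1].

Rearranging, x[j-2] = (x[j] + 2 x[j-1]) / 4.
x[7] = (-24832 + 2*7680) / 4 = -9472/4 = -2368
x[6] = (7680 + 2*(-2368)) / 4 = 2944/4 = 736
x[5] = (-2368 + 2*736) / 4 = -896/4 = -224
x[4] = (736 + 2*(-224)) / 4 = 288/4 = 72
x[3] = (-224 + 2*72) / 4 = -80/4 = -20
x[2] = (72 + 2*(-20)) / 4 = 32/4 = 8
x[1] = (-20 + 2*8) / 4 = -4/4 = -1

-1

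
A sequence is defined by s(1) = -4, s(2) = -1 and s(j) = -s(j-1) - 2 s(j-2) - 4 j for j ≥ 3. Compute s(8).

s(3) = -(-1) - 2·(-4) - 12 = -3
s(4) = -(-3) - 2·(-1) - 16 = -11
s(5) = -(-11) - 2·(-3) - 20 = -3
s(6) = -(-3) - 2·(-11) - 24 = 1
s(7) = -1 - 2·(-3) - 28 = -23
s(8) = -(-23) - 2·1 - 32 = -11

-11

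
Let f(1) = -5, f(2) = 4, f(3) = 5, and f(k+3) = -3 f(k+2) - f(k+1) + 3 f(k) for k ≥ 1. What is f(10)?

f(4) = -3(5) - 4 + 3(-5) = -34
f(5) = -3(-34) - 5 + 3(4) = 109
f(6) = -3(109) - (-34) + 3(5) = -278
f(7) = -3(-278) - 109 + 3(-34) = 623
f(8) = -3(623) - (-278) + 3(109) = -1264
f(9) = -3(-1264) - 623 + 3(-278) = 2335
f(10) = -3(2335) - (-1264) + 3(623) = -3872

-3872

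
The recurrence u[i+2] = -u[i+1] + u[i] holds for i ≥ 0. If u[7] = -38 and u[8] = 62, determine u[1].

2

Rearranging, u[i-2] = u[i] + u[i-1].
u[6] = 62 + (-38) = 24
u[5] = -38 + 24 = -14
u[4] = 24 + (-14) = 10
u[3] = -14 + 10 = -4
u[2] = 10 + (-4) = 6
u[1] = -4 + 6 = 2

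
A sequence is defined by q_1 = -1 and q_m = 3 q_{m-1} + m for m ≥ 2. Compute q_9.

1635

q_2 = 3(-1) + 2 = -1
q_3 = 3(-1) + 3 = 0
q_4 = 3(0) + 4 = 4
q_5 = 3(4) + 5 = 17
q_6 = 3(17) + 6 = 57
q_7 = 3(57) + 7 = 178
q_8 = 3(178) + 8 = 542
q_9 = 3(542) + 9 = 1635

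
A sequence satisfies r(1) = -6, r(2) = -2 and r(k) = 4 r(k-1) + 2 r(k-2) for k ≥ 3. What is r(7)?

r(3) = 4(-2) + 2(-6) = -20
r(4) = 4(-20) + 2(-2) = -84
r(5) = 4(-84) + 2(-20) = -376
r(6) = 4(-376) + 2(-84) = -1672
r(7) = 4(-1672) + 2(-376) = -7440

-7440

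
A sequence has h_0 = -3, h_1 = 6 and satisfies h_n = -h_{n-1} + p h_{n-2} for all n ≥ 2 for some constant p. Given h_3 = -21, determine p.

-3

h_2 = -6 - 3p
h_3 = 6 + 9p
So 6 + 9p = -21, giving p = -3.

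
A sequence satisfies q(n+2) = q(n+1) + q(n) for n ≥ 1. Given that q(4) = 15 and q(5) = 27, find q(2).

Rearranging, q(n-2) = q(n) - q(n-1).
q(3) = 27 - 15 = 12
q(2) = 15 - 12 = 3

3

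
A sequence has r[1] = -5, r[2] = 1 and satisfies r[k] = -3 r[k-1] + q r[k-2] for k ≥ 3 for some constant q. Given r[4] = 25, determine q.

r[3] = -3 - 5q
r[4] = 9 + 16q
So 9 + 16q = 25, giving q = 1.

1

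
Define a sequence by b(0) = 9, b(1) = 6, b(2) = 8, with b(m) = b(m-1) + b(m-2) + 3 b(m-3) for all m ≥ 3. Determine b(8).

b(3) = 8 + 6 + 3*9 = 41
b(4) = 41 + 8 + 3*6 = 67
b(5) = 67 + 41 + 3*8 = 132
b(6) = 132 + 67 + 3*41 = 322
b(7) = 322 + 132 + 3*67 = 655
b(8) = 655 + 322 + 3*132 = 1373

1373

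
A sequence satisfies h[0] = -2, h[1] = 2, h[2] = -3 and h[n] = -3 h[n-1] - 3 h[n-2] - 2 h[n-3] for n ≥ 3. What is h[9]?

h[3] = -3·(-3) - 3·2 - 2·(-2) = 7
h[4] = -3·7 - 3·(-3) - 2·2 = -16
h[5] = -3·(-16) - 3·7 - 2·(-3) = 33
h[6] = -3·33 - 3·(-16) - 2·7 = -65
h[7] = -3·(-65) - 3·33 - 2·(-16) = 128
h[8] = -3·128 - 3·(-65) - 2·33 = -255
h[9] = -3·(-255) - 3·128 - 2·(-65) = 511

511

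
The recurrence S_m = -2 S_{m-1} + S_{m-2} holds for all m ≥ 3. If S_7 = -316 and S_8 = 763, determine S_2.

7

Rearranging, S_{m-2} = S_m + 2 S_{m-1}.
S_6 = 763 + 2·(-316) = 131
S_5 = -316 + 2·131 = -54
S_4 = 131 + 2·(-54) = 23
S_3 = -54 + 2·23 = -8
S_2 = 23 + 2·(-8) = 7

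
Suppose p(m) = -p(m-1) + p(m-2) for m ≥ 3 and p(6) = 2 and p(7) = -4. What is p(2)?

-2

Rearranging, p(m-2) = p(m) + p(m-1).
p(5) = -4 + 2 = -2
p(4) = 2 + (-2) = 0
p(3) = -2 + 0 = -2
p(2) = 0 + (-2) = -2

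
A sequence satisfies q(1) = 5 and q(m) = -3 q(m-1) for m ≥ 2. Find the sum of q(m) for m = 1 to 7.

q(2) = -3(5) = -15
q(3) = -3(-15) = 45
q(4) = -3(45) = -135
q(5) = -3(-135) = 405
q(6) = -3(405) = -1215
q(7) = -3(-1215) = 3645
Sum = 5 + (-15) + 45 + (-135) + 405 + (-1215) + 3645 = 2735

2735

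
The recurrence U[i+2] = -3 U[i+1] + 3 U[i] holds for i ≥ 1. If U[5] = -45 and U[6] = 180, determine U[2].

Rearranging, U[i-2] = (U[i] + 3 U[i-1]) / 3.
U[4] = (180 + 3(-45)) / 3 = 45/3 = 15
U[3] = (-45 + 3(15)) / 3 = 0/3 = 0
U[2] = (15 + 3(0)) / 3 = 15/3 = 5

5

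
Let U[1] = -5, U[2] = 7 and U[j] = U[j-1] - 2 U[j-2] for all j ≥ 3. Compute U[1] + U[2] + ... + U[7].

-21

U[3] = 7 - 2(-5) = 17
U[4] = 17 - 2(7) = 3
U[5] = 3 - 2(17) = -31
U[6] = (-31) - 2(3) = -37
U[7] = (-37) - 2(-31) = 25
Sum = (-5) + 7 + 17 + 3 + (-31) + (-37) + 25 = -21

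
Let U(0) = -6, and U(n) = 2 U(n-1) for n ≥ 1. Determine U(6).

-384

U(1) = 2*(-6) = -12
U(2) = 2*(-12) = -24
U(3) = 2*(-24) = -48
U(4) = 2*(-48) = -96
U(5) = 2*(-96) = -192
U(6) = 2*(-192) = -384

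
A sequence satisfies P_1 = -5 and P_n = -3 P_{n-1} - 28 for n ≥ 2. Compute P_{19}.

774840971

The fixed point is -28/(1 + 3) = -7, so P_n + 7 = -3(P_{n-1} + 7).
Hence P_n = 2·(-3)^{n-1} - 7.
P_{19} = 2·(-3)^{18} - 7 = 2·387420489 - 7 = 774840971.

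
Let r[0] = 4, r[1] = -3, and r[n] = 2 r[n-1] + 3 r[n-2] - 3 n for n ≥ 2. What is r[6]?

r[2] = 2·(-3) + 3·4 - 6 = 0
r[3] = 2·0 + 3·(-3) - 9 = -18
r[4] = 2·(-18) + 3·0 - 12 = -48
r[5] = 2·(-48) + 3·(-18) - 15 = -165
r[6] = 2·(-165) + 3·(-48) - 18 = -492

-492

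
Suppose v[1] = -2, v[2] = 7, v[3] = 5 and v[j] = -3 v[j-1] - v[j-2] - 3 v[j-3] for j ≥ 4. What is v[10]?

-5897

v[4] = -3·5 - 7 - 3·(-2) = -16
v[5] = -3·(-16) - 5 - 3·7 = 22
v[6] = -3·22 - (-16) - 3·5 = -65
v[7] = -3·(-65) - 22 - 3·(-16) = 221
v[8] = -3·221 - (-65) - 3·22 = -664
v[9] = -3·(-664) - 221 - 3·(-65) = 1966
v[10] = -3·1966 - (-664) - 3·221 = -5897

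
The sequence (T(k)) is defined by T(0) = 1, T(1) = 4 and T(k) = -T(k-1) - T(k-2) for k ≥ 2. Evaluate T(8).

T(2) = -4 - 1 = -5
T(3) = -(-5) - 4 = 1
T(4) = -1 - (-5) = 4
T(5) = -4 - 1 = -5
T(6) = -(-5) - 4 = 1
T(7) = -1 - (-5) = 4
T(8) = -4 - 1 = -5

-5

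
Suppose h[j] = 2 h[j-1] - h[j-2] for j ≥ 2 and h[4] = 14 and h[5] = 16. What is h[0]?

Rearranging, h[j-2] = -(h[j] - 2 h[j-1]).
h[3] = -(16 - 2*14) = 12
h[2] = -(14 - 2*12) = 10
h[1] = -(12 - 2*10) = 8
h[0] = -(10 - 2*8) = 6

6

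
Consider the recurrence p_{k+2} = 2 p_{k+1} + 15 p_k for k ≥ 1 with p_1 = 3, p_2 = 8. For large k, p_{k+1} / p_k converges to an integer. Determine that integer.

5

The characteristic equation is r^2 - 2r - 15 = 0, which factors as (r - 5)(r + 3) = 0.
So the roots are 5 and -3. Since |5| > |-3| and the coefficient of 5^k is non-zero, the ratio tends to 5.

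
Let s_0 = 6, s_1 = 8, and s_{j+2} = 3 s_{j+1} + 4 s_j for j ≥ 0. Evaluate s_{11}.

s_2 = 3*8 + 4*6 = 48
s_3 = 3*48 + 4*8 = 176
s_4 = 3*176 + 4*48 = 720
s_5 = 3*720 + 4*176 = 2864
s_6 = 3*2864 + 4*720 = 11472
s_7 = 3*11472 + 4*2864 = 45872
s_8 = 3*45872 + 4*11472 = 183504
s_9 = 3*183504 + 4*45872 = 734000
s_{10} = 3*734000 + 4*183504 = 2936016
s_{11} = 3*2936016 + 4*734000 = 11744048

11744048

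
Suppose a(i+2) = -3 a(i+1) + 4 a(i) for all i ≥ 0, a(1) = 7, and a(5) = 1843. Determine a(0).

-2

Let a(0) = w.
a(2) = -21 + 4w
a(3) = 91 - 12w
a(4) = -357 + 52w
a(5) = 1435 - 204w
So 1435 - 204w = 1843, giving w = -2.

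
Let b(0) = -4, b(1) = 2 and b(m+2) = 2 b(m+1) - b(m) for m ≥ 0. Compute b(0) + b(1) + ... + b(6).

98

b(2) = 2*2 - (-4) = 8
b(3) = 2*8 - 2 = 14
b(4) = 2*14 - 8 = 20
b(5) = 2*20 - 14 = 26
b(6) = 2*26 - 20 = 32
Sum = (-4) + 2 + 8 + 14 + 20 + 26 + 32 = 98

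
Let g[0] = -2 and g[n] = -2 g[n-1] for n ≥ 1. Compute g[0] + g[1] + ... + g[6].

g[1] = -2·(-2) = 4
g[2] = -2·4 = -8
g[3] = -2·(-8) = 16
g[4] = -2·16 = -32
g[5] = -2·(-32) = 64
g[6] = -2·64 = -128
Sum = (-2) + 4 + (-8) + 16 + (-32) + 64 + (-128) = -86

-86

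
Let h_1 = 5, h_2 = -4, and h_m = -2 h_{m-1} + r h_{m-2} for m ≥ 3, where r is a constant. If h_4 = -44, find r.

h_3 = 8 + 5r
h_4 = -16 - 14r
So -16 - 14r = -44, giving r = 2.

2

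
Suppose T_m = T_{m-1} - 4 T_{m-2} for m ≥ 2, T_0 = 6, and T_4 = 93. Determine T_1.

Let T_1 = x.
T_2 = -24 + x
T_3 = -24 - 3x
T_4 = 72 - 7x
So 72 - 7x = 93, giving x = -3.

-3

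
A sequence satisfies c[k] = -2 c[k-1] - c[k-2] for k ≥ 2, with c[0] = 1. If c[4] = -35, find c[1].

Let c[1] = y.
c[2] = -1 - 2y
c[3] = 2 + 3y
c[4] = -3 - 4y
So -3 - 4y = -35, giving y = 8.

8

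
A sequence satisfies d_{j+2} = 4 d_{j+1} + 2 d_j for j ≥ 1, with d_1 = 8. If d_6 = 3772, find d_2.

7

Let d_2 = x.
d_3 = 16 + 4x
d_4 = 64 + 18x
d_5 = 288 + 80x
d_6 = 1280 + 356x
So 1280 + 356x = 3772, giving x = 7.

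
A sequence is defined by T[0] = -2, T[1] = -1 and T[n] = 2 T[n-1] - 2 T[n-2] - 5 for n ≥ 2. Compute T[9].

59

T[2] = 2(-1) - 2(-2) - 5 = -3
T[3] = 2(-3) - 2(-1) - 5 = -9
T[4] = 2(-9) - 2(-3) - 5 = -17
T[5] = 2(-17) - 2(-9) - 5 = -21
T[6] = 2(-21) - 2(-17) - 5 = -13
T[7] = 2(-13) - 2(-21) - 5 = 11
T[8] = 2(11) - 2(-13) - 5 = 43
T[9] = 2(43) - 2(11) - 5 = 59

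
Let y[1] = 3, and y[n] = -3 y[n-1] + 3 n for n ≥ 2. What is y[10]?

y[2] = -3*3 + 6 = -3
y[3] = -3*(-3) + 9 = 18
y[4] = -3*18 + 12 = -42
y[5] = -3*(-42) + 15 = 141
y[6] = -3*141 + 18 = -405
y[7] = -3*(-405) + 21 = 1236
y[8] = -3*1236 + 24 = -3684
y[9] = -3*(-3684) + 27 = 11079
y[10] = -3*11079 + 30 = -33207

-33207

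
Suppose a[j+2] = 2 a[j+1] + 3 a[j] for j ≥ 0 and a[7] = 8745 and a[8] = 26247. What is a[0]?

7

Rearranging, a[j-2] = (a[j] - 2 a[j-1]) / 3.
a[6] = (26247 - 2·8745) / 3 = 8757/3 = 2919
a[5] = (8745 - 2·2919) / 3 = 2907/3 = 969
a[4] = (2919 - 2·969) / 3 = 981/3 = 327
a[3] = (969 - 2·327) / 3 = 315/3 = 105
a[2] = (327 - 2·105) / 3 = 117/3 = 39
a[1] = (105 - 2·39) / 3 = 27/3 = 9
a[0] = (39 - 2·9) / 3 = 21/3 = 7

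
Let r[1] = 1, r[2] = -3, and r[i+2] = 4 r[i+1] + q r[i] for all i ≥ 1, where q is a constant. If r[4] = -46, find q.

r[3] = -12 + q
r[4] = -48 + q
So -48 + q = -46, giving q = 2.

2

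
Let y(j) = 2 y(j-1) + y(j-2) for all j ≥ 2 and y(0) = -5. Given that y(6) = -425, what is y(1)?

Let y(1) = z.
y(2) = -5 + 2z
y(3) = -10 + 5z
y(4) = -25 + 12z
y(5) = -60 + 29z
y(6) = -145 + 70z
So -145 + 70z = -425, giving z = -4.

-4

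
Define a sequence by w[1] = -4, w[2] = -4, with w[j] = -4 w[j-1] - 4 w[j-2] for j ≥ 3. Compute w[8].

-4864

w[3] = -4*(-4) - 4*(-4) = 32
w[4] = -4*32 - 4*(-4) = -112
w[5] = -4*(-112) - 4*32 = 320
w[6] = -4*320 - 4*(-112) = -832
w[7] = -4*(-832) - 4*320 = 2048
w[8] = -4*2048 - 4*(-832) = -4864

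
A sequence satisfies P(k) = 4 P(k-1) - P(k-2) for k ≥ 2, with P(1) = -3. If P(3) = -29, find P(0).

-4

Let P(0) = w.
P(2) = -12 - w
P(3) = -45 - 4w
So -45 - 4w = -29, giving w = -4.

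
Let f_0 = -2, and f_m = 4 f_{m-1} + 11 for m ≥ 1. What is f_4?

f_1 = 4*(-2) + 11 = 3
f_2 = 4*3 + 11 = 23
f_3 = 4*23 + 11 = 103
f_4 = 4*103 + 11 = 423

423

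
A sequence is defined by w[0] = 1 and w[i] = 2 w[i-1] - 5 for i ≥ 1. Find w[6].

-251

w[1] = 2*1 - 5 = -3
w[2] = 2*(-3) - 5 = -11
w[3] = 2*(-11) - 5 = -27
w[4] = 2*(-27) - 5 = -59
w[5] = 2*(-59) - 5 = -123
w[6] = 2*(-123) - 5 = -251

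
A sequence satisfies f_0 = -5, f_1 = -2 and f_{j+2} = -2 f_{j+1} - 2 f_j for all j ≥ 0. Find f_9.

f_2 = -2·(-2) - 2·(-5) = 14
f_3 = -2·14 - 2·(-2) = -24
f_4 = -2·(-24) - 2·14 = 20
f_5 = -2·20 - 2·(-24) = 8
f_6 = -2·8 - 2·20 = -56
f_7 = -2·(-56) - 2·8 = 96
f_8 = -2·96 - 2·(-56) = -80
f_9 = -2·(-80) - 2·96 = -32

-32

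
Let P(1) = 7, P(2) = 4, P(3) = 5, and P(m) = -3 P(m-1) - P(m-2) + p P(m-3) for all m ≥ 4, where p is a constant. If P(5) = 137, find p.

P(4) = -19 + 7p
P(5) = 52 - 17p
So 52 - 17p = 137, giving p = -5.

-5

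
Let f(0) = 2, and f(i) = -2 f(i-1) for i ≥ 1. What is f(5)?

f(1) = -2·2 = -4
f(2) = -2·(-4) = 8
f(3) = -2·8 = -16
f(4) = -2·(-16) = 32
f(5) = -2·32 = -64

-64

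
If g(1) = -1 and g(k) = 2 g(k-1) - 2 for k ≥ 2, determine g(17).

The fixed point is -2/(1 - 2) = 2, so g(k) - 2 = 2(g(k-1) - 2).
Hence g(k) = -3·2^{k-1} + 2.
g(17) = -3·2^{16} + 2 = -3·65536 + 2 = -196606.

-196606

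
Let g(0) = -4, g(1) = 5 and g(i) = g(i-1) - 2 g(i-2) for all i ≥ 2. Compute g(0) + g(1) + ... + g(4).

g(2) = 5 - 2(-4) = 13
g(3) = 13 - 2(5) = 3
g(4) = 3 - 2(13) = -23
Sum = (-4) + 5 + 13 + 3 + (-23) = -6

-6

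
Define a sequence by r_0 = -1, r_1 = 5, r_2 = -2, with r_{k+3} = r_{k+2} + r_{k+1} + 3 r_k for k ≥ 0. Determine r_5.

r_3 = (-2) + 5 + 3(-1) = 0
r_4 = 0 + (-2) + 3(5) = 13
r_5 = 13 + 0 + 3(-2) = 7

7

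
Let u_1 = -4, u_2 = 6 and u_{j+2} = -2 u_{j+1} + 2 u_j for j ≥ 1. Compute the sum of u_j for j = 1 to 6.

u_3 = -2·6 + 2·(-4) = -20
u_4 = -2·(-20) + 2·6 = 52
u_5 = -2·52 + 2·(-20) = -144
u_6 = -2·(-144) + 2·52 = 392
Sum = (-4) + 6 + (-20) + 52 + (-144) + 392 = 282

282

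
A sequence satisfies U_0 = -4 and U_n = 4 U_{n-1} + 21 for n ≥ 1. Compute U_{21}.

The fixed point is 21/(1 - 4) = -7, so U_n + 7 = 4(U_{n-1} + 7).
Hence U_n = 3·4^n - 7.
U_{21} = 3·4^{21} - 7 = 3·4398046511104 - 7 = 13194139533305.

13194139533305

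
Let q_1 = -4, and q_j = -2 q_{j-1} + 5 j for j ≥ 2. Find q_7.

q_2 = -2(-4) + 10 = 18
q_3 = -2(18) + 15 = -21
q_4 = -2(-21) + 20 = 62
q_5 = -2(62) + 25 = -99
q_6 = -2(-99) + 30 = 228
q_7 = -2(228) + 35 = -421

-421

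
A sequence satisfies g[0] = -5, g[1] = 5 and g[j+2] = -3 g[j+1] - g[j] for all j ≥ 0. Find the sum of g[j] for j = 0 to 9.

5775

g[2] = -3(5) - (-5) = -10
g[3] = -3(-10) - 5 = 25
g[4] = -3(25) - (-10) = -65
g[5] = -3(-65) - 25 = 170
g[6] = -3(170) - (-65) = -445
g[7] = -3(-445) - 170 = 1165
g[8] = -3(1165) - (-445) = -3050
g[9] = -3(-3050) - 1165 = 7985
Sum = (-5) + 5 + (-10) + 25 + (-65) + 170 + (-445) + 1165 + (-3050) + 7985 = 5775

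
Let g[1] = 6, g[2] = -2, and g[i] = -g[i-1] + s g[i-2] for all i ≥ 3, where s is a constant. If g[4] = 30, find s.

g[3] = 2 + 6s
g[4] = -2 - 8s
So -2 - 8s = 30, giving s = -4.

-4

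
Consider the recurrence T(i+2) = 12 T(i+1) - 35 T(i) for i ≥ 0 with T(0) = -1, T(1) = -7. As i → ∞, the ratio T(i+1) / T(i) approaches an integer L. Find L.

7

The characteristic equation is r^2 - 12r + 35 = 0, which factors as (r - 7)(r - 5) = 0.
So the roots are 7 and 5. Since |7| > |5| and the coefficient of 7^i is non-zero, the ratio tends to 7.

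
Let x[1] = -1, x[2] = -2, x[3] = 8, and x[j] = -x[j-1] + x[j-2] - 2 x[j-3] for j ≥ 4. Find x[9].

x[4] = -8 + (-2) - 2·(-1) = -8
x[5] = -(-8) + 8 - 2·(-2) = 20
x[6] = -20 + (-8) - 2·8 = -44
x[7] = -(-44) + 20 - 2·(-8) = 80
x[8] = -80 + (-44) - 2·20 = -164
x[9] = -(-164) + 80 - 2·(-44) = 332

332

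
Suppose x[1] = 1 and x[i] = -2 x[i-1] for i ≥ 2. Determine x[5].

16

x[2] = -2·1 = -2
x[3] = -2·(-2) = 4
x[4] = -2·4 = -8
x[5] = -2·(-8) = 16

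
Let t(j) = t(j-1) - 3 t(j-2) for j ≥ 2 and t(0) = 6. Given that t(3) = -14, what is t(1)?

Let t(1) = z.
t(2) = -18 + z
t(3) = -18 - 2z
So -18 - 2z = -14, giving z = -2.

-2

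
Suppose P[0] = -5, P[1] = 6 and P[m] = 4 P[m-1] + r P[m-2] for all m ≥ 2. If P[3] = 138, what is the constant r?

-3

P[2] = 24 - 5r
P[3] = 96 - 14r
So 96 - 14r = 138, giving r = -3.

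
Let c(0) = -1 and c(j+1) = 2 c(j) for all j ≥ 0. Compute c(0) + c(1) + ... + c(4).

c(1) = 2(-1) = -2
c(2) = 2(-2) = -4
c(3) = 2(-4) = -8
c(4) = 2(-8) = -16
Sum = (-1) + (-2) + (-4) + (-8) + (-16) = -31

-31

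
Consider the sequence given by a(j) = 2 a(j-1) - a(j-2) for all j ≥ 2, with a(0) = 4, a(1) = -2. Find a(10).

a(2) = 2·(-2) - 4 = -8
a(3) = 2·(-8) - (-2) = -14
a(4) = 2·(-14) - (-8) = -20
a(5) = 2·(-20) - (-14) = -26
a(6) = 2·(-26) - (-20) = -32
a(7) = 2·(-32) - (-26) = -38
a(8) = 2·(-38) - (-32) = -44
a(9) = 2·(-44) - (-38) = -50
a(10) = 2·(-50) - (-44) = -56

-56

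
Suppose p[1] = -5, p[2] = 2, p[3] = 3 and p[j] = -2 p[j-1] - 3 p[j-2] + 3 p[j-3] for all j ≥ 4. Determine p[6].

p[4] = -2*3 - 3*2 + 3*(-5) = -27
p[5] = -2*(-27) - 3*3 + 3*2 = 51
p[6] = -2*51 - 3*(-27) + 3*3 = -12

-12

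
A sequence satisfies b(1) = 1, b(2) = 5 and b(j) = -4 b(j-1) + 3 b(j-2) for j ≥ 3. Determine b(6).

b(3) = -4*5 + 3*1 = -17
b(4) = -4*(-17) + 3*5 = 83
b(5) = -4*83 + 3*(-17) = -383
b(6) = -4*(-383) + 3*83 = 1781

1781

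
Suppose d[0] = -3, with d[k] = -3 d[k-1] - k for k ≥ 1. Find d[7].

d[1] = -3(-3) - 1 = 8
d[2] = -3(8) - 2 = -26
d[3] = -3(-26) - 3 = 75
d[4] = -3(75) - 4 = -229
d[5] = -3(-229) - 5 = 682
d[6] = -3(682) - 6 = -2052
d[7] = -3(-2052) - 7 = 6149

6149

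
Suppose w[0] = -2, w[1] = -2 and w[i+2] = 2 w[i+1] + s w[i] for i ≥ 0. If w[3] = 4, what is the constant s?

-2

w[2] = -4 - 2s
w[3] = -8 - 6s
So -8 - 6s = 4, giving s = -2.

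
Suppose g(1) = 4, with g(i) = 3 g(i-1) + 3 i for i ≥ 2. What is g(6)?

1872

g(2) = 3·4 + 6 = 18
g(3) = 3·18 + 9 = 63
g(4) = 3·63 + 12 = 201
g(5) = 3·201 + 15 = 618
g(6) = 3·618 + 18 = 1872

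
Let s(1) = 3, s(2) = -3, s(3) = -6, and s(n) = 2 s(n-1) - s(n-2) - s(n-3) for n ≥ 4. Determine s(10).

s(4) = 2*(-6) - (-3) - 3 = -12
s(5) = 2*(-12) - (-6) - (-3) = -15
s(6) = 2*(-15) - (-12) - (-6) = -12
s(7) = 2*(-12) - (-15) - (-12) = 3
s(8) = 2*3 - (-12) - (-15) = 33
s(9) = 2*33 - 3 - (-12) = 75
s(10) = 2*75 - 33 - 3 = 114

114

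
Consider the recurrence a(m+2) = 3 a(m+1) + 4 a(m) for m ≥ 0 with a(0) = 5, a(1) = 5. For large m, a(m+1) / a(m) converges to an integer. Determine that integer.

4

The characteristic equation is r^2 - 3r - 4 = 0, which factors as (r - 4)(r + 1) = 0.
So the roots are 4 and -1. Since |4| > |-1| and the coefficient of 4^m is non-zero, the ratio tends to 4.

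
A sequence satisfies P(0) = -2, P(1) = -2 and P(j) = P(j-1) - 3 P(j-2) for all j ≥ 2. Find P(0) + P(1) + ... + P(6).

-50

P(2) = (-2) - 3·(-2) = 4
P(3) = 4 - 3·(-2) = 10
P(4) = 10 - 3·4 = -2
P(5) = (-2) - 3·10 = -32
P(6) = (-32) - 3·(-2) = -26
Sum = (-2) + (-2) + 4 + 10 + (-2) + (-32) + (-26) = -50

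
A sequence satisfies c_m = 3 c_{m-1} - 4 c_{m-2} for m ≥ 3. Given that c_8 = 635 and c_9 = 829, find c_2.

Rearranging, c_{m-2} = (c_m - 3 c_{m-1}) / -4.
c_7 = (829 - 3*635) / -4 = -1076/-4 = 269
c_6 = (635 - 3*269) / -4 = -172/-4 = 43
c_5 = (269 - 3*43) / -4 = 140/-4 = -35
c_4 = (43 - 3*(-35)) / -4 = 148/-4 = -37
c_3 = (-35 - 3*(-37)) / -4 = 76/-4 = -19
c_2 = (-37 - 3*(-19)) / -4 = 20/-4 = -5

-5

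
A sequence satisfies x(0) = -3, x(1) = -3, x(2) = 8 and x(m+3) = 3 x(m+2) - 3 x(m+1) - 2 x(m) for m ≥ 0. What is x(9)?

-4305

x(3) = 3·8 - 3·(-3) - 2·(-3) = 39
x(4) = 3·39 - 3·8 - 2·(-3) = 99
x(5) = 3·99 - 3·39 - 2·8 = 164
x(6) = 3·164 - 3·99 - 2·39 = 117
x(7) = 3·117 - 3·164 - 2·99 = -339
x(8) = 3·(-339) - 3·117 - 2·164 = -1696
x(9) = 3·(-1696) - 3·(-339) - 2·117 = -4305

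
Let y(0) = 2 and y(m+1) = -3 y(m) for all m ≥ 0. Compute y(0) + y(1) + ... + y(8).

9842

y(1) = -3(2) = -6
y(2) = -3(-6) = 18
y(3) = -3(18) = -54
y(4) = -3(-54) = 162
y(5) = -3(162) = -486
y(6) = -3(-486) = 1458
y(7) = -3(1458) = -4374
y(8) = -3(-4374) = 13122
Sum = 2 + (-6) + 18 + (-54) + 162 + (-486) + 1458 + (-4374) + 13122 = 9842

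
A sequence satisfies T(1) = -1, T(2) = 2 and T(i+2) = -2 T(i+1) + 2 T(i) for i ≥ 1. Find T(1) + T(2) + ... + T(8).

655

T(3) = -2*2 + 2*(-1) = -6
T(4) = -2*(-6) + 2*2 = 16
T(5) = -2*16 + 2*(-6) = -44
T(6) = -2*(-44) + 2*16 = 120
T(7) = -2*120 + 2*(-44) = -328
T(8) = -2*(-328) + 2*120 = 896
Sum = (-1) + 2 + (-6) + 16 + (-44) + 120 + (-328) + 896 = 655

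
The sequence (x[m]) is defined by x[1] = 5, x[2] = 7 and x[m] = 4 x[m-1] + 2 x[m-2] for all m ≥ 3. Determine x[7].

x[3] = 4*7 + 2*5 = 38
x[4] = 4*38 + 2*7 = 166
x[5] = 4*166 + 2*38 = 740
x[6] = 4*740 + 2*166 = 3292
x[7] = 4*3292 + 2*740 = 14648

14648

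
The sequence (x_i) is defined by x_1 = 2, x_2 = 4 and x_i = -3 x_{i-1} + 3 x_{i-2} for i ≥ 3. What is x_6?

x_3 = -3*4 + 3*2 = -6
x_4 = -3*(-6) + 3*4 = 30
x_5 = -3*30 + 3*(-6) = -108
x_6 = -3*(-108) + 3*30 = 414

414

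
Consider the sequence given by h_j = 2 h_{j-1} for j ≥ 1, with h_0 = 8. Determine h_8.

h_1 = 2*8 = 16
h_2 = 2*16 = 32
h_3 = 2*32 = 64
h_4 = 2*64 = 128
h_5 = 2*128 = 256
h_6 = 2*256 = 512
h_7 = 2*512 = 1024
h_8 = 2*1024 = 2048

2048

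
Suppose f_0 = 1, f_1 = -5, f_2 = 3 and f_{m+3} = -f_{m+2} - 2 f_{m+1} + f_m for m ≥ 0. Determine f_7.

f_3 = -3 - 2·(-5) + 1 = 8
f_4 = -8 - 2·3 + (-5) = -19
f_5 = -(-19) - 2·8 + 3 = 6
f_6 = -6 - 2·(-19) + 8 = 40
f_7 = -40 - 2·6 + (-19) = -71

-71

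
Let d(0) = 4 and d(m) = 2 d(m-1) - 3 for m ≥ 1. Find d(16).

65539

The fixed point is -3/(1 - 2) = 3, so d(m) - 3 = 2(d(m-1) - 3).
Hence d(m) = 1·2^m + 3.
d(16) = 1·2^{16} + 3 = 1·65536 + 3 = 65539.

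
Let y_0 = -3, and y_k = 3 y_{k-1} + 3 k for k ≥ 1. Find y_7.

-1653

y_1 = 3(-3) + 3 = -6
y_2 = 3(-6) + 6 = -12
y_3 = 3(-12) + 9 = -27
y_4 = 3(-27) + 12 = -69
y_5 = 3(-69) + 15 = -192
y_6 = 3(-192) + 18 = -558
y_7 = 3(-558) + 21 = -1653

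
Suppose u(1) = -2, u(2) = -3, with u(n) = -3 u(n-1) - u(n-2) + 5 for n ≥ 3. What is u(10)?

u(3) = -3·(-3) - (-2) + 5 = 16
u(4) = -3·16 - (-3) + 5 = -40
u(5) = -3·(-40) - 16 + 5 = 109
u(6) = -3·109 - (-40) + 5 = -282
u(7) = -3·(-282) - 109 + 5 = 742
u(8) = -3·742 - (-282) + 5 = -1939
u(9) = -3·(-1939) - 742 + 5 = 5080
u(10) = -3·5080 - (-1939) + 5 = -13296

-13296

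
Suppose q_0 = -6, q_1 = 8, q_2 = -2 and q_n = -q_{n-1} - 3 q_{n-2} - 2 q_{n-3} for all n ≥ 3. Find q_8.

62

q_3 = -(-2) - 3·8 - 2·(-6) = -10
q_4 = -(-10) - 3·(-2) - 2·8 = 0
q_5 = -0 - 3·(-10) - 2·(-2) = 34
q_6 = -34 - 3·0 - 2·(-10) = -14
q_7 = -(-14) - 3·34 - 2·0 = -88
q_8 = -(-88) - 3·(-14) - 2·34 = 62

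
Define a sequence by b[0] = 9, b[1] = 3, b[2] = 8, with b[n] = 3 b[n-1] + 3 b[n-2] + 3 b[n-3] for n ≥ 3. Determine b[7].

b[3] = 3(8) + 3(3) + 3(9) = 60
b[4] = 3(60) + 3(8) + 3(3) = 213
b[5] = 3(213) + 3(60) + 3(8) = 843
b[6] = 3(843) + 3(213) + 3(60) = 3348
b[7] = 3(3348) + 3(843) + 3(213) = 13212

13212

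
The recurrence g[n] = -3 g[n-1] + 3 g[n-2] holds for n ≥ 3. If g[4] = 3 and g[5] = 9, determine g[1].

9

Rearranging, g[n-2] = (g[n] + 3 g[n-1]) / 3.
g[3] = (9 + 3·3) / 3 = 18/3 = 6
g[2] = (3 + 3·6) / 3 = 21/3 = 7
g[1] = (6 + 3·7) / 3 = 27/3 = 9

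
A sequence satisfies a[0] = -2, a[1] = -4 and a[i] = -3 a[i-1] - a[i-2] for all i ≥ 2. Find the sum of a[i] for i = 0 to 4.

70

a[2] = -3(-4) - (-2) = 14
a[3] = -3(14) - (-4) = -38
a[4] = -3(-38) - 14 = 100
Sum = (-2) + (-4) + 14 + (-38) + 100 = 70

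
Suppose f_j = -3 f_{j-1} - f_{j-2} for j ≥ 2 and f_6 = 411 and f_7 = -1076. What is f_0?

3

Rearranging, f_{j-2} = -(f_j + 3 f_{j-1}).
f_5 = -(-1076 + 3(411)) = -157
f_4 = -(411 + 3(-157)) = 60
f_3 = -(-157 + 3(60)) = -23
f_2 = -(60 + 3(-23)) = 9
f_1 = -(-23 + 3(9)) = -4
f_0 = -(9 + 3(-4)) = 3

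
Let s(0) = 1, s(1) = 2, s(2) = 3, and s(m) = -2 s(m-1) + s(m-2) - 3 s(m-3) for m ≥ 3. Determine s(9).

-2203

s(3) = -2·3 + 2 - 3·1 = -7
s(4) = -2·(-7) + 3 - 3·2 = 11
s(5) = -2·11 + (-7) - 3·3 = -38
s(6) = -2·(-38) + 11 - 3·(-7) = 108
s(7) = -2·108 + (-38) - 3·11 = -287
s(8) = -2·(-287) + 108 - 3·(-38) = 796
s(9) = -2·796 + (-287) - 3·108 = -2203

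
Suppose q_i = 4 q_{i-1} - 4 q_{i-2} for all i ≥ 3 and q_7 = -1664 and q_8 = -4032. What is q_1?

7

Rearranging, q_{i-2} = (q_i - 4 q_{i-1}) / -4.
q_6 = (-4032 - 4(-1664)) / -4 = 2624/-4 = -656
q_5 = (-1664 - 4(-656)) / -4 = 960/-4 = -240
q_4 = (-656 - 4(-240)) / -4 = 304/-4 = -76
q_3 = (-240 - 4(-76)) / -4 = 64/-4 = -16
q_2 = (-76 - 4(-16)) / -4 = -12/-4 = 3
q_1 = (-16 - 4(3)) / -4 = -28/-4 = 7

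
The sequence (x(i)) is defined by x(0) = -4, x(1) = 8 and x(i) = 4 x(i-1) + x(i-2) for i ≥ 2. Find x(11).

12434232

x(2) = 4*8 + (-4) = 28
x(3) = 4*28 + 8 = 120
x(4) = 4*120 + 28 = 508
x(5) = 4*508 + 120 = 2152
x(6) = 4*2152 + 508 = 9116
x(7) = 4*9116 + 2152 = 38616
x(8) = 4*38616 + 9116 = 163580
x(9) = 4*163580 + 38616 = 692936
x(10) = 4*692936 + 163580 = 2935324
x(11) = 4*2935324 + 692936 = 12434232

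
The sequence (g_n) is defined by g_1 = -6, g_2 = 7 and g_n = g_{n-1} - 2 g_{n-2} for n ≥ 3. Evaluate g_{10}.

g_3 = 7 - 2*(-6) = 19
g_4 = 19 - 2*7 = 5
g_5 = 5 - 2*19 = -33
g_6 = (-33) - 2*5 = -43
g_7 = (-43) - 2*(-33) = 23
g_8 = 23 - 2*(-43) = 109
g_9 = 109 - 2*23 = 63
g_{10} = 63 - 2*109 = -155

-155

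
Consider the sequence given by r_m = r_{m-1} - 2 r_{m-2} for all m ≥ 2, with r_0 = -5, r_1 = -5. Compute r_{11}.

r_2 = (-5) - 2(-5) = 5
r_3 = 5 - 2(-5) = 15
r_4 = 15 - 2(5) = 5
r_5 = 5 - 2(15) = -25
r_6 = (-25) - 2(5) = -35
r_7 = (-35) - 2(-25) = 15
r_8 = 15 - 2(-35) = 85
r_9 = 85 - 2(15) = 55
r_{10} = 55 - 2(85) = -115
r_{11} = (-115) - 2(55) = -225

-225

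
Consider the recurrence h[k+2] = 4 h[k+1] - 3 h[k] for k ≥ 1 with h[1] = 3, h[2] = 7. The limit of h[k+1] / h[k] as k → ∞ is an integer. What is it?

3

The characteristic equation is r^2 - 4r + 3 = 0, which factors as (r - 3)(r - 1) = 0.
So the roots are 3 and 1. Since |3| > |1| and the coefficient of 3^k is non-zero, the ratio tends to 3.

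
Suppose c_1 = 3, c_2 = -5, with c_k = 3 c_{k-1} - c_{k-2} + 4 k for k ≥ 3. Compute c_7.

c_3 = 3*(-5) - 3 + 12 = -6
c_4 = 3*(-6) - (-5) + 16 = 3
c_5 = 3*3 - (-6) + 20 = 35
c_6 = 3*35 - 3 + 24 = 126
c_7 = 3*126 - 35 + 28 = 371

371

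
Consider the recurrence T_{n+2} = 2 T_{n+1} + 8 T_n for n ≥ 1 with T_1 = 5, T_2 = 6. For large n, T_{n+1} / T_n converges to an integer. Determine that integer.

The characteristic equation is r^2 - 2r - 8 = 0, which factors as (r - 4)(r + 2) = 0.
So the roots are 4 and -2. Since |4| > |-2| and the coefficient of 4^n is non-zero, the ratio tends to 4.

4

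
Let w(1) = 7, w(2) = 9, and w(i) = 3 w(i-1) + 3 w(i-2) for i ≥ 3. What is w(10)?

513459

w(3) = 3*9 + 3*7 = 48
w(4) = 3*48 + 3*9 = 171
w(5) = 3*171 + 3*48 = 657
w(6) = 3*657 + 3*171 = 2484
w(7) = 3*2484 + 3*657 = 9423
w(8) = 3*9423 + 3*2484 = 35721
w(9) = 3*35721 + 3*9423 = 135432
w(10) = 3*135432 + 3*35721 = 513459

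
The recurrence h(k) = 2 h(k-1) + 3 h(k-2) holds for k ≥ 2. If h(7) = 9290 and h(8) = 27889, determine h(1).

8

Rearranging, h(k-2) = (h(k) - 2 h(k-1)) / 3.
h(6) = (27889 - 2·9290) / 3 = 9309/3 = 3103
h(5) = (9290 - 2·3103) / 3 = 3084/3 = 1028
h(4) = (3103 - 2·1028) / 3 = 1047/3 = 349
h(3) = (1028 - 2·349) / 3 = 330/3 = 110
h(2) = (349 - 2·110) / 3 = 129/3 = 43
h(1) = (110 - 2·43) / 3 = 24/3 = 8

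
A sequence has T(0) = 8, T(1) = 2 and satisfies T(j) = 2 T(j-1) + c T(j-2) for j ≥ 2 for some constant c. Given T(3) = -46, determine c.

T(2) = 4 + 8c
T(3) = 8 + 18c
So 8 + 18c = -46, giving c = -3.

-3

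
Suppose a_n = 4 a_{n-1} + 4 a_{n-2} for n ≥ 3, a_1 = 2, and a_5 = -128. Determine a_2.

-3

Let a_2 = v.
a_3 = 8 + 4v
a_4 = 32 + 20v
a_5 = 160 + 96v
So 160 + 96v = -128, giving v = -3.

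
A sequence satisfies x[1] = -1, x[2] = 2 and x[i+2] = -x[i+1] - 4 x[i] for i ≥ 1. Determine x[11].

x[3] = -2 - 4(-1) = 2
x[4] = -2 - 4(2) = -10
x[5] = -(-10) - 4(2) = 2
x[6] = -2 - 4(-10) = 38
x[7] = -38 - 4(2) = -46
x[8] = -(-46) - 4(38) = -106
x[9] = -(-106) - 4(-46) = 290
x[10] = -290 - 4(-106) = 134
x[11] = -134 - 4(290) = -1294

-1294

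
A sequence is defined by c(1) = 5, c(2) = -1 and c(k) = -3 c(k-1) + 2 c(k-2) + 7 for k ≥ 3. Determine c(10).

-119467

c(3) = -3·(-1) + 2·5 + 7 = 20
c(4) = -3·20 + 2·(-1) + 7 = -55
c(5) = -3·(-55) + 2·20 + 7 = 212
c(6) = -3·212 + 2·(-55) + 7 = -739
c(7) = -3·(-739) + 2·212 + 7 = 2648
c(8) = -3·2648 + 2·(-739) + 7 = -9415
c(9) = -3·(-9415) + 2·2648 + 7 = 33548
c(10) = -3·33548 + 2·(-9415) + 7 = -119467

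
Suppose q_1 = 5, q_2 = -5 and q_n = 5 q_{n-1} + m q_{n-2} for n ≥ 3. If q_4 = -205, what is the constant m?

q_3 = -25 + 5m
q_4 = -125 + 20m
So -125 + 20m = -205, giving m = -4.

-4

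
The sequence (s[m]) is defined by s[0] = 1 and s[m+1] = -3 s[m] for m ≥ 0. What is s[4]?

81

s[1] = -3·1 = -3
s[2] = -3·(-3) = 9
s[3] = -3·9 = -27
s[4] = -3·(-27) = 81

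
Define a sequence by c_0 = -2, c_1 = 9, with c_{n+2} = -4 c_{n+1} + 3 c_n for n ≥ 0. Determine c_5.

c_2 = -4*9 + 3*(-2) = -42
c_3 = -4*(-42) + 3*9 = 195
c_4 = -4*195 + 3*(-42) = -906
c_5 = -4*(-906) + 3*195 = 4209

4209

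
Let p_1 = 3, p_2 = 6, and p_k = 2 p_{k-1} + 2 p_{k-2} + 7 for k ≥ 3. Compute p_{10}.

p_3 = 2(6) + 2(3) + 7 = 25
p_4 = 2(25) + 2(6) + 7 = 69
p_5 = 2(69) + 2(25) + 7 = 195
p_6 = 2(195) + 2(69) + 7 = 535
p_7 = 2(535) + 2(195) + 7 = 1467
p_8 = 2(1467) + 2(535) + 7 = 4011
p_9 = 2(4011) + 2(1467) + 7 = 10963
p_{10} = 2(10963) + 2(4011) + 7 = 29955

29955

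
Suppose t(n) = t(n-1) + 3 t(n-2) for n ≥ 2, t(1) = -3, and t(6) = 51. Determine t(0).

3

Let t(0) = y.
t(2) = -3 + 3y
t(3) = -12 + 3y
t(4) = -21 + 12y
t(5) = -57 + 21y
t(6) = -120 + 57y
So -120 + 57y = 51, giving y = 3.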